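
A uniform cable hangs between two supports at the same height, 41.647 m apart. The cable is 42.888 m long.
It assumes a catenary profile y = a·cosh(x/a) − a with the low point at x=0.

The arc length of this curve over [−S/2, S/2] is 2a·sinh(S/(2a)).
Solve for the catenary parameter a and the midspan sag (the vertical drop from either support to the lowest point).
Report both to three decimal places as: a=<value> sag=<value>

seed: a₀ = √(S³/(24(L−S))) = √(41.647³/(24·1.241)) = 49.247487
iter 1: u=0.422834  f(a)=+1.114e-02  f'(a)=-5.131e-02  a ← 49.247487 − (+1.114e-02/-5.131e-02) = 49.464641
iter 2: u=0.420977  f(a)=+7.412e-05  f'(a)=-5.062e-02  a ← 49.464641 − (+7.412e-05/-5.062e-02) = 49.466105
iter 3: u=0.420965  f(a)=+3.329e-09  f'(a)=-5.062e-02  a ← 49.466105 − (+3.329e-09/-5.062e-02) = 49.466105
iter 4: u=0.420965  f(a)=+0.000e+00  f'(a)=-5.062e-02  a ← 49.466105 − (+0.000e+00/-5.062e-02) = 49.466105
converged: |Δa| < 1e-12 after 4 iterations
sag = a·(cosh(S/(2a)) − 1) = 49.466105·(cosh(0.420965) − 1) = 4.448092
T_max/T_min = cosh(S/(2a)) = 1.089922

a=49.466 sag=4.448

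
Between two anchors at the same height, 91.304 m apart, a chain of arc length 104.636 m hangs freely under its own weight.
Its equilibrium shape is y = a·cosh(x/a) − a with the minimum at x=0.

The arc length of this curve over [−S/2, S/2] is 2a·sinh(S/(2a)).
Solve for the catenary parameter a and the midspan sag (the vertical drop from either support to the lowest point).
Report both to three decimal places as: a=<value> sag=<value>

a=49.807 sag=22.428

seed: a₀ = √(S³/(24(L−S))) = √(91.304³/(24·13.332)) = 48.773220
iter 1: u=0.936005  f(a)=+5.963e-01  f'(a)=-5.961e-01  a ← 48.773220 − (+5.963e-01/-5.961e-01) = 49.773609
iter 2: u=0.917193  f(a)=+1.884e-02  f'(a)=-5.590e-01  a ← 49.773609 − (+1.884e-02/-5.590e-01) = 49.807315
iter 3: u=0.916572  f(a)=+2.017e-05  f'(a)=-5.578e-01  a ← 49.807315 − (+2.017e-05/-5.578e-01) = 49.807352
iter 4: u=0.916572  f(a)=+2.318e-11  f'(a)=-5.578e-01  a ← 49.807352 − (+2.318e-11/-5.578e-01) = 49.807352
converged: |Δa| < 1e-12 after 4 iterations
sag = a·(cosh(S/(2a)) − 1) = 49.807352·(cosh(0.916572) − 1) = 22.427996
T_max/T_min = cosh(S/(2a)) = 1.450295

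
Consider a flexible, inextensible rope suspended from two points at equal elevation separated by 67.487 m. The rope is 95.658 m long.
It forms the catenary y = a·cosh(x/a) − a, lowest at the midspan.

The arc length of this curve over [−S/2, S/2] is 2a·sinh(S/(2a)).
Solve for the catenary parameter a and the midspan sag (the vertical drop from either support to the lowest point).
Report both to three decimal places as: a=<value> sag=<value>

seed: a₀ = √(S³/(24(L−S))) = √(67.487³/(24·28.171)) = 21.321779
iter 1: u=1.582584  f(a)=+3.746e+00  f'(a)=-3.366e+00  a ← 21.321779 − (+3.746e+00/-3.366e+00) = 22.434473
iter 2: u=1.504092  f(a)=+3.132e-01  f'(a)=-2.825e+00  a ← 22.434473 − (+3.132e-01/-2.825e+00) = 22.545338
iter 3: u=1.496695  f(a)=+2.631e-03  f'(a)=-2.778e+00  a ← 22.545338 − (+2.631e-03/-2.778e+00) = 22.546285
iter 4: u=1.496632  f(a)=+1.891e-07  f'(a)=-2.777e+00  a ← 22.546285 − (+1.891e-07/-2.777e+00) = 22.546286
iter 5: u=1.496632  f(a)=-1.421e-14  f'(a)=-2.777e+00  a ← 22.546286 − (-1.421e-14/-2.777e+00) = 22.546286
converged: |Δa| < 1e-12 after 5 iterations
sag = a·(cosh(S/(2a)) − 1) = 22.546286·(cosh(1.496632) − 1) = 30.330441
T_max/T_min = cosh(S/(2a)) = 2.345252

a=22.546 sag=30.330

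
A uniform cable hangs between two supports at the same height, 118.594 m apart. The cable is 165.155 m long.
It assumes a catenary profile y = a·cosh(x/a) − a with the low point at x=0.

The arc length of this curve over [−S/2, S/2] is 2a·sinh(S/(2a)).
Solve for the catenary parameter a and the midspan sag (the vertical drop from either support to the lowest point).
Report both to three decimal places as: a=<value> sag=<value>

a=40.731 sag=51.345

seed: a₀ = √(S³/(24(L−S))) = √(118.594³/(24·46.561)) = 38.634679
iter 1: u=1.534813  f(a)=+5.802e+00  f'(a)=-3.028e+00  a ← 38.634679 − (+5.802e+00/-3.028e+00) = 40.550763
iter 2: u=1.462291  f(a)=+4.596e-01  f'(a)=-2.566e+00  a ← 40.550763 − (+4.596e-01/-2.566e+00) = 40.729878
iter 3: u=1.455860  f(a)=+3.431e-03  f'(a)=-2.528e+00  a ← 40.729878 − (+3.431e-03/-2.528e+00) = 40.731236
iter 4: u=1.455811  f(a)=+1.944e-07  f'(a)=-2.527e+00  a ← 40.731236 − (+1.944e-07/-2.527e+00) = 40.731236
iter 5: u=1.455811  f(a)=+0.000e+00  f'(a)=-2.527e+00  a ← 40.731236 − (+0.000e+00/-2.527e+00) = 40.731236
converged: |Δa| < 1e-12 after 5 iterations
sag = a·(cosh(S/(2a)) − 1) = 40.731236·(cosh(1.455811) − 1) = 51.345238
T_max/T_min = cosh(S/(2a)) = 2.260586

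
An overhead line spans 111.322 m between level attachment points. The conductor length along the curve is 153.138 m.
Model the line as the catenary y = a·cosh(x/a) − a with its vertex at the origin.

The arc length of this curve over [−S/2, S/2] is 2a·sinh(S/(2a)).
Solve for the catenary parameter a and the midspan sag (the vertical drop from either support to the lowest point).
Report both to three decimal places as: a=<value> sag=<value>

a=39.007 sag=46.925

seed: a₀ = √(S³/(24(L−S))) = √(111.322³/(24·41.816)) = 37.076150
iter 1: u=1.501262  f(a)=+4.973e+00  f'(a)=-2.807e+00  a ← 37.076150 − (+4.973e+00/-2.807e+00) = 38.848016
iter 2: u=1.432789  f(a)=+3.787e-01  f'(a)=-2.394e+00  a ← 38.848016 − (+3.787e-01/-2.394e+00) = 39.006207
iter 3: u=1.426978  f(a)=+2.597e-03  f'(a)=-2.361e+00  a ← 39.006207 − (+2.597e-03/-2.361e+00) = 39.007306
iter 4: u=1.426938  f(a)=+1.239e-07  f'(a)=-2.361e+00  a ← 39.007306 − (+1.239e-07/-2.361e+00) = 39.007306
iter 5: u=1.426938  f(a)=+0.000e+00  f'(a)=-2.361e+00  a ← 39.007306 − (+0.000e+00/-2.361e+00) = 39.007306
converged: |Δa| < 1e-12 after 5 iterations
sag = a·(cosh(S/(2a)) − 1) = 39.007306·(cosh(1.426938) − 1) = 46.925119
T_max/T_min = cosh(S/(2a)) = 2.202983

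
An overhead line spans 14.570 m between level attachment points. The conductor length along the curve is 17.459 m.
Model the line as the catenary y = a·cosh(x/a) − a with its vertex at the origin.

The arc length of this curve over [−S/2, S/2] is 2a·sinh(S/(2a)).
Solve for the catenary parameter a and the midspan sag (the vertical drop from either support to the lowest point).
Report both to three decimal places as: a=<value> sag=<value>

seed: a₀ = √(S³/(24(L−S))) = √(14.570³/(24·2.889)) = 6.678977
iter 1: u=1.090736  f(a)=+1.768e-01  f'(a)=-9.725e-01  a ← 6.678977 − (+1.768e-01/-9.725e-01) = 6.860779
iter 2: u=1.061833  f(a)=+7.476e-03  f'(a)=-8.918e-01  a ← 6.860779 − (+7.476e-03/-8.918e-01) = 6.869162
iter 3: u=1.060537  f(a)=+1.467e-05  f'(a)=-8.883e-01  a ← 6.869162 − (+1.467e-05/-8.883e-01) = 6.869179
iter 4: u=1.060534  f(a)=+5.678e-11  f'(a)=-8.883e-01  a ← 6.869179 − (+5.678e-11/-8.883e-01) = 6.869179
iter 5: u=1.060534  f(a)=+0.000e+00  f'(a)=-8.883e-01  a ← 6.869179 − (+0.000e+00/-8.883e-01) = 6.869179
converged: |Δa| < 1e-12 after 5 iterations
sag = a·(cosh(S/(2a)) − 1) = 6.869179·(cosh(1.060534) − 1) = 4.238917
T_max/T_min = cosh(S/(2a)) = 1.617092

a=6.869 sag=4.239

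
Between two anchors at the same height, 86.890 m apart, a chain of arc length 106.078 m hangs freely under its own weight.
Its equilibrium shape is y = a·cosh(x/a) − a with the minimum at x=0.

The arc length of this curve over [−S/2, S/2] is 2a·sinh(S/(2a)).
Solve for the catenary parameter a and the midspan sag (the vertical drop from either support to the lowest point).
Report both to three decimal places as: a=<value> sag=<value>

seed: a₀ = √(S³/(24(L−S))) = √(86.890³/(24·19.188)) = 37.742809
iter 1: u=1.151080  f(a)=+1.312e+00  f'(a)=-1.158e+00  a ← 37.742809 − (+1.312e+00/-1.158e+00) = 38.875801
iter 2: u=1.117533  f(a)=+6.140e-02  f'(a)=-1.052e+00  a ← 38.875801 − (+6.140e-02/-1.052e+00) = 38.934166
iter 3: u=1.115858  f(a)=+1.491e-04  f'(a)=-1.047e+00  a ← 38.934166 − (+1.491e-04/-1.047e+00) = 38.934309
iter 4: u=1.115854  f(a)=+8.833e-10  f'(a)=-1.047e+00  a ← 38.934309 − (+8.833e-10/-1.047e+00) = 38.934309
iter 5: u=1.115854  f(a)=-1.421e-14  f'(a)=-1.047e+00  a ← 38.934309 − (-1.421e-14/-1.047e+00) = 38.934309
converged: |Δa| < 1e-12 after 5 iterations
sag = a·(cosh(S/(2a)) − 1) = 38.934309·(cosh(1.115854) − 1) = 26.860949
T_max/T_min = cosh(S/(2a)) = 1.689904

a=38.934 sag=26.861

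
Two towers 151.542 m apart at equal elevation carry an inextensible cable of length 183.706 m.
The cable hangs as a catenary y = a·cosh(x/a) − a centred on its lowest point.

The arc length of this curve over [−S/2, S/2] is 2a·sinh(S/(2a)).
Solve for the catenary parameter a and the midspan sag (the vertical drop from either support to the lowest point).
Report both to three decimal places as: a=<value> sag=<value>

seed: a₀ = √(S³/(24(L−S))) = √(151.542³/(24·32.164)) = 67.144257
iter 1: u=1.128481  f(a)=+2.111e+00  f'(a)=-1.086e+00  a ← 67.144257 − (+2.111e+00/-1.086e+00) = 69.088731
iter 2: u=1.096720  f(a)=+9.518e-02  f'(a)=-9.898e-01  a ← 69.088731 − (+9.518e-02/-9.898e-01) = 69.184890
iter 3: u=1.095196  f(a)=+2.137e-04  f'(a)=-9.854e-01  a ← 69.184890 − (+2.137e-04/-9.854e-01) = 69.185107
iter 4: u=1.095192  f(a)=+1.083e-09  f'(a)=-9.854e-01  a ← 69.185107 − (+1.083e-09/-9.854e-01) = 69.185107
iter 5: u=1.095192  f(a)=-2.842e-14  f'(a)=-9.854e-01  a ← 69.185107 − (-2.842e-14/-9.854e-01) = 69.185107
converged: |Δa| < 1e-12 after 5 iterations
sag = a·(cosh(S/(2a)) − 1) = 69.185107·(cosh(1.095192) − 1) = 45.808600
T_max/T_min = cosh(S/(2a)) = 1.662116

a=69.185 sag=45.809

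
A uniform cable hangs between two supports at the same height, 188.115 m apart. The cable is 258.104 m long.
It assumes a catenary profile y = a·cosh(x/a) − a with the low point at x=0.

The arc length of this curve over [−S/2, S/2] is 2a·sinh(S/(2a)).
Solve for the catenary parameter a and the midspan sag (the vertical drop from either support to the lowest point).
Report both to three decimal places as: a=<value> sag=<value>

seed: a₀ = √(S³/(24(L−S))) = √(188.115³/(24·69.989)) = 62.952738
iter 1: u=1.494097  f(a)=+8.240e+00  f'(a)=-2.761e+00  a ← 62.952738 − (+8.240e+00/-2.761e+00) = 65.937086
iter 2: u=1.426473  f(a)=+6.222e-01  f'(a)=-2.359e+00  a ← 65.937086 − (+6.222e-01/-2.359e+00) = 66.200889
iter 3: u=1.420789  f(a)=+4.188e-03  f'(a)=-2.327e+00  a ← 66.200889 − (+4.188e-03/-2.327e+00) = 66.202689
iter 4: u=1.420750  f(a)=+1.925e-07  f'(a)=-2.327e+00  a ← 66.202689 − (+1.925e-07/-2.327e+00) = 66.202689
iter 5: u=1.420750  f(a)=-5.684e-14  f'(a)=-2.327e+00  a ← 66.202689 − (-5.684e-14/-2.327e+00) = 66.202689
converged: |Δa| < 1e-12 after 5 iterations
sag = a·(cosh(S/(2a)) − 1) = 66.202689·(cosh(1.420750) − 1) = 78.839425
T_max/T_min = cosh(S/(2a)) = 2.190879

a=66.203 sag=78.839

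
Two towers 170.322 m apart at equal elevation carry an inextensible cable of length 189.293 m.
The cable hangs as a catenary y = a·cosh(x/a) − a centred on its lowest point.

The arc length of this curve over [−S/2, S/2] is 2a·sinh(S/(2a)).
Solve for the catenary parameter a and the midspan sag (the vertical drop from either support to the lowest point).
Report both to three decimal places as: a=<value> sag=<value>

seed: a₀ = √(S³/(24(L−S))) = √(170.322³/(24·18.971)) = 104.173052
iter 1: u=0.817495  f(a)=+6.441e-01  f'(a)=-3.891e-01  a ← 104.173052 − (+6.441e-01/-3.891e-01) = 105.828188
iter 2: u=0.804710  f(a)=+1.567e-02  f'(a)=-3.704e-01  a ← 105.828188 − (+1.567e-02/-3.704e-01) = 105.870495
iter 3: u=0.804388  f(a)=+9.791e-06  f'(a)=-3.700e-01  a ← 105.870495 − (+9.791e-06/-3.700e-01) = 105.870522
iter 4: u=0.804388  f(a)=+3.809e-12  f'(a)=-3.700e-01  a ← 105.870522 − (+3.809e-12/-3.700e-01) = 105.870522
converged: |Δa| < 1e-12 after 4 iterations
sag = a·(cosh(S/(2a)) − 1) = 105.870522·(cosh(0.804388) − 1) = 36.138377
T_max/T_min = cosh(S/(2a)) = 1.341345

a=105.871 sag=36.138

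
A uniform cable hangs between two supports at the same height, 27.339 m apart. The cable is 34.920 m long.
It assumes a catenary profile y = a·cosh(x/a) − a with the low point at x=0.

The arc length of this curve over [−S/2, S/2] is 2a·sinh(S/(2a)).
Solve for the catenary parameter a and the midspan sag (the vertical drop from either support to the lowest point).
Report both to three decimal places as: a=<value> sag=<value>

a=11.013 sag=9.630

seed: a₀ = √(S³/(24(L−S))) = √(27.339³/(24·7.581)) = 10.597540
iter 1: u=1.289875  f(a)=+6.562e-01  f'(a)=-1.683e+00  a ← 10.597540 − (+6.562e-01/-1.683e+00) = 10.987375
iter 2: u=1.244110  f(a)=+3.795e-02  f'(a)=-1.494e+00  a ← 10.987375 − (+3.795e-02/-1.494e+00) = 11.012779
iter 3: u=1.241240  f(a)=+1.441e-04  f'(a)=-1.482e+00  a ← 11.012779 − (+1.441e-04/-1.482e+00) = 11.012876
iter 4: u=1.241229  f(a)=+2.097e-09  f'(a)=-1.482e+00  a ← 11.012876 − (+2.097e-09/-1.482e+00) = 11.012876
iter 5: u=1.241229  f(a)=-7.105e-15  f'(a)=-1.482e+00  a ← 11.012876 − (-7.105e-15/-1.482e+00) = 11.012876
converged: |Δa| < 1e-12 after 5 iterations
sag = a·(cosh(S/(2a)) − 1) = 11.012876·(cosh(1.241229) − 1) = 9.630162
T_max/T_min = cosh(S/(2a)) = 1.874446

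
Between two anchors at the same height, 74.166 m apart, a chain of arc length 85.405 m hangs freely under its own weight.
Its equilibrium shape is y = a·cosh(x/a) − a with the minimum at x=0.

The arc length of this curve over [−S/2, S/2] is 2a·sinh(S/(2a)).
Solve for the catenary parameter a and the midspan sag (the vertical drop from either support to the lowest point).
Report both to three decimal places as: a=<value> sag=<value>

seed: a₀ = √(S³/(24(L−S))) = √(74.166³/(24·11.239)) = 38.889990
iter 1: u=0.953536  f(a)=+5.221e-01  f'(a)=-6.323e-01  a ← 38.889990 − (+5.221e-01/-6.323e-01) = 39.715805
iter 2: u=0.933709  f(a)=+1.709e-02  f'(a)=-5.915e-01  a ← 39.715805 − (+1.709e-02/-5.915e-01) = 39.744706
iter 3: u=0.933030  f(a)=+1.970e-05  f'(a)=-5.901e-01  a ← 39.744706 − (+1.970e-05/-5.901e-01) = 39.744739
iter 4: u=0.933029  f(a)=+2.625e-11  f'(a)=-5.901e-01  a ← 39.744739 − (+2.625e-11/-5.901e-01) = 39.744739
iter 5: u=0.933029  f(a)=-1.421e-14  f'(a)=-5.901e-01  a ← 39.744739 − (-1.421e-14/-5.901e-01) = 39.744739
converged: |Δa| < 1e-12 after 5 iterations
sag = a·(cosh(S/(2a)) − 1) = 39.744739·(cosh(0.933029) − 1) = 18.591766
T_max/T_min = cosh(S/(2a)) = 1.467779

a=39.745 sag=18.592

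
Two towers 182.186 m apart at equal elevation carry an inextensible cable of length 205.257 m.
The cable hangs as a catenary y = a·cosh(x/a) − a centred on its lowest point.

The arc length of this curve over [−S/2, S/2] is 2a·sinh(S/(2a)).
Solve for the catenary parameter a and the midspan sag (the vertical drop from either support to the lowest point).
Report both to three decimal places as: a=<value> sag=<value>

a=106.434 sag=41.420

seed: a₀ = √(S³/(24(L−S))) = √(182.186³/(24·23.071)) = 104.504182
iter 1: u=0.871668  f(a)=+8.925e-01  f'(a)=-4.760e-01  a ← 104.504182 − (+8.925e-01/-4.760e-01) = 106.379164
iter 2: u=0.856305  f(a)=+2.459e-02  f'(a)=-4.501e-01  a ← 106.379164 − (+2.459e-02/-4.501e-01) = 106.433787
iter 3: u=0.855865  f(a)=+1.983e-05  f'(a)=-4.494e-01  a ← 106.433787 − (+1.983e-05/-4.494e-01) = 106.433832
iter 4: u=0.855865  f(a)=+1.293e-11  f'(a)=-4.494e-01  a ← 106.433832 − (+1.293e-11/-4.494e-01) = 106.433832
converged: |Δa| < 1e-12 after 4 iterations
sag = a·(cosh(S/(2a)) − 1) = 106.433832·(cosh(0.855865) − 1) = 41.420047
T_max/T_min = cosh(S/(2a)) = 1.389162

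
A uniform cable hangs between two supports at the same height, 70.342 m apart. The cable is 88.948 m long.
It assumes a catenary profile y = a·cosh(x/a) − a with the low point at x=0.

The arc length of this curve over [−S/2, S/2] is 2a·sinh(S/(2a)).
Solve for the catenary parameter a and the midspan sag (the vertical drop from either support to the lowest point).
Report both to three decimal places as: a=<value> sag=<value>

seed: a₀ = √(S³/(24(L−S))) = √(70.342³/(24·18.606)) = 27.918362
iter 1: u=1.259780  f(a)=+1.533e+00  f'(a)=-1.557e+00  a ← 27.918362 − (+1.533e+00/-1.557e+00) = 28.903393
iter 2: u=1.216847  f(a)=+8.489e-02  f'(a)=-1.389e+00  a ← 28.903393 − (+8.489e-02/-1.389e+00) = 28.964524
iter 3: u=1.214279  f(a)=+2.939e-04  f'(a)=-1.379e+00  a ← 28.964524 − (+2.939e-04/-1.379e+00) = 28.964737
iter 4: u=1.214270  f(a)=+3.551e-09  f'(a)=-1.379e+00  a ← 28.964737 − (+3.551e-09/-1.379e+00) = 28.964737
iter 5: u=1.214270  f(a)=-2.842e-14  f'(a)=-1.379e+00  a ← 28.964737 − (-2.842e-14/-1.379e+00) = 28.964737
converged: |Δa| < 1e-12 after 5 iterations
sag = a·(cosh(S/(2a)) − 1) = 28.964737·(cosh(1.214270) − 1) = 24.109670
T_max/T_min = cosh(S/(2a)) = 1.832380

a=28.965 sag=24.110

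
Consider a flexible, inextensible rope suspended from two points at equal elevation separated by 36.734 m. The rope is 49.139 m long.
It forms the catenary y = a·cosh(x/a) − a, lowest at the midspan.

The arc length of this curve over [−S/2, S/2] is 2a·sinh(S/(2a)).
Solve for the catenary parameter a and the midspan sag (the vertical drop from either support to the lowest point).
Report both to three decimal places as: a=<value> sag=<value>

seed: a₀ = √(S³/(24(L−S))) = √(36.734³/(24·12.405)) = 12.903227
iter 1: u=1.423442  f(a)=+1.319e+00  f'(a)=-2.342e+00  a ← 12.903227 − (+1.319e+00/-2.342e+00) = 13.466554
iter 2: u=1.363898  f(a)=+9.130e-02  f'(a)=-2.028e+00  a ← 13.466554 − (+9.130e-02/-2.028e+00) = 13.511582
iter 3: u=1.359352  f(a)=+5.093e-04  f'(a)=-2.005e+00  a ← 13.511582 − (+5.093e-04/-2.005e+00) = 13.511836
iter 4: u=1.359327  f(a)=+1.605e-08  f'(a)=-2.005e+00  a ← 13.511836 − (+1.605e-08/-2.005e+00) = 13.511836
iter 5: u=1.359327  f(a)=-7.105e-15  f'(a)=-2.005e+00  a ← 13.511836 − (-7.105e-15/-2.005e+00) = 13.511836
converged: |Δa| < 1e-12 after 5 iterations
sag = a·(cosh(S/(2a)) − 1) = 13.511836·(cosh(1.359327) − 1) = 14.527958
T_max/T_min = cosh(S/(2a)) = 2.075202

a=13.512 sag=14.528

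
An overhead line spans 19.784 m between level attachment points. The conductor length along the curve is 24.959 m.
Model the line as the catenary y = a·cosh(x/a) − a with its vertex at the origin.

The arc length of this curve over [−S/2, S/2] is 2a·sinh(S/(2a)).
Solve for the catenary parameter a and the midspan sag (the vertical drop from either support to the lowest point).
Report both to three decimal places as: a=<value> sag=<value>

seed: a₀ = √(S³/(24(L−S))) = √(19.784³/(24·5.175)) = 7.896058
iter 1: u=1.252777  f(a)=+4.216e-01  f'(a)=-1.528e+00  a ← 7.896058 − (+4.216e-01/-1.528e+00) = 8.171911
iter 2: u=1.210488  f(a)=+2.310e-02  f'(a)=-1.365e+00  a ← 8.171911 − (+2.310e-02/-1.365e+00) = 8.188834
iter 3: u=1.207986  f(a)=+7.825e-05  f'(a)=-1.356e+00  a ← 8.188834 − (+7.825e-05/-1.356e+00) = 8.188892
iter 4: u=1.207978  f(a)=+9.047e-10  f'(a)=-1.356e+00  a ← 8.188892 − (+9.047e-10/-1.356e+00) = 8.188892
iter 5: u=1.207978  f(a)=-7.105e-15  f'(a)=-1.356e+00  a ← 8.188892 − (-7.105e-15/-1.356e+00) = 8.188892
converged: |Δa| < 1e-12 after 5 iterations
sag = a·(cosh(S/(2a)) − 1) = 8.188892·(cosh(1.207978) − 1) = 6.737456
T_max/T_min = cosh(S/(2a)) = 1.822756

a=8.189 sag=6.737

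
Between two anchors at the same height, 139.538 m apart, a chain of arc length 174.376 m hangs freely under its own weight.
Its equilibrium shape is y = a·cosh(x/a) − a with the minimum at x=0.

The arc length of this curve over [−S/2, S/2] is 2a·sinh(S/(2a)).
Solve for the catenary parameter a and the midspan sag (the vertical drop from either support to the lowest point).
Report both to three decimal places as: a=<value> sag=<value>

seed: a₀ = √(S³/(24(L−S))) = √(139.538³/(24·34.838)) = 57.004155
iter 1: u=1.223928  f(a)=+2.704e+00  f'(a)=-1.415e+00  a ← 57.004155 − (+2.704e+00/-1.415e+00) = 58.914756
iter 2: u=1.184236  f(a)=+1.419e-01  f'(a)=-1.270e+00  a ← 58.914756 − (+1.419e-01/-1.270e+00) = 59.026462
iter 3: u=1.181995  f(a)=+4.387e-04  f'(a)=-1.263e+00  a ← 59.026462 − (+4.387e-04/-1.263e+00) = 59.026809
iter 4: u=1.181988  f(a)=+4.221e-09  f'(a)=-1.263e+00  a ← 59.026809 − (+4.221e-09/-1.263e+00) = 59.026809
iter 5: u=1.181988  f(a)=-2.842e-14  f'(a)=-1.263e+00  a ← 59.026809 − (-2.842e-14/-1.263e+00) = 59.026809
converged: |Δa| < 1e-12 after 5 iterations
sag = a·(cosh(S/(2a)) − 1) = 59.026809·(cosh(1.181988) − 1) = 46.262846
T_max/T_min = cosh(S/(2a)) = 1.783760

a=59.027 sag=46.263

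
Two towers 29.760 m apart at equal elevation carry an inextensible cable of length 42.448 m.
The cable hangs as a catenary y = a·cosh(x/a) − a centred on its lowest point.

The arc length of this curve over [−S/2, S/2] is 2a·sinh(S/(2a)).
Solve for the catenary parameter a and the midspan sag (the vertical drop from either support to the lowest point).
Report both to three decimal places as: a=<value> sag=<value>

seed: a₀ = √(S³/(24(L−S))) = √(29.760³/(24·12.688)) = 9.303518
iter 1: u=1.599395  f(a)=+1.725e+00  f'(a)=-3.492e+00  a ← 9.303518 − (+1.725e+00/-3.492e+00) = 9.797560
iter 2: u=1.518745  f(a)=+1.470e-01  f'(a)=-2.920e+00  a ← 9.797560 − (+1.470e-01/-2.920e+00) = 9.847880
iter 3: u=1.510985  f(a)=+1.286e-03  f'(a)=-2.870e+00  a ← 9.847880 − (+1.286e-03/-2.870e+00) = 9.848328
iter 4: u=1.510916  f(a)=+1.003e-07  f'(a)=-2.869e+00  a ← 9.848328 − (+1.003e-07/-2.869e+00) = 9.848328
iter 5: u=1.510916  f(a)=+7.105e-15  f'(a)=-2.869e+00  a ← 9.848328 − (+7.105e-15/-2.869e+00) = 9.848328
converged: |Δa| < 1e-12 after 5 iterations
sag = a·(cosh(S/(2a)) − 1) = 9.848328·(cosh(1.510916) − 1) = 13.549273
T_max/T_min = cosh(S/(2a)) = 2.375794

a=9.848 sag=13.549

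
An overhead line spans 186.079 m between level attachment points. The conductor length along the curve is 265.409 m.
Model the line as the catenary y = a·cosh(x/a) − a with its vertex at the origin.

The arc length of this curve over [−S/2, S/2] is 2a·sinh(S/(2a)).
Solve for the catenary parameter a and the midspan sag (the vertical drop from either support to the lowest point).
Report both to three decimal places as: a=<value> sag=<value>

seed: a₀ = √(S³/(24(L−S))) = √(186.079³/(24·79.330)) = 58.173032
iter 1: u=1.599358  f(a)=+1.079e+01  f'(a)=-3.492e+00  a ← 58.173032 − (+1.079e+01/-3.492e+00) = 61.262061
iter 2: u=1.518713  f(a)=+9.187e-01  f'(a)=-2.920e+00  a ← 61.262061 − (+9.187e-01/-2.920e+00) = 61.576674
iter 3: u=1.510954  f(a)=+8.036e-03  f'(a)=-2.869e+00  a ← 61.576674 − (+8.036e-03/-2.869e+00) = 61.579475
iter 4: u=1.510885  f(a)=+6.267e-07  f'(a)=-2.869e+00  a ← 61.579475 − (+6.267e-07/-2.869e+00) = 61.579475
iter 5: u=1.510885  f(a)=+0.000e+00  f'(a)=-2.869e+00  a ← 61.579475 − (+0.000e+00/-2.869e+00) = 61.579475
converged: |Δa| < 1e-12 after 5 iterations
sag = a·(cosh(S/(2a)) − 1) = 61.579475·(cosh(1.510885) − 1) = 84.716513
T_max/T_min = cosh(S/(2a)) = 2.375726

a=61.579 sag=84.717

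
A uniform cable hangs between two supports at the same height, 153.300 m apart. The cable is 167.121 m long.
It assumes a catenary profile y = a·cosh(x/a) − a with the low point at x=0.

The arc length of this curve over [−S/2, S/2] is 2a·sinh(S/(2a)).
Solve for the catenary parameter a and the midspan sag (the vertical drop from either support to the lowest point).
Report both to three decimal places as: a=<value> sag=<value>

a=105.598 sag=29.062

seed: a₀ = √(S³/(24(L−S))) = √(153.300³/(24·13.821)) = 104.216835
iter 1: u=0.735486  f(a)=+3.787e-01  f'(a)=-2.799e-01  a ← 104.216835 − (+3.787e-01/-2.799e-01) = 105.569879
iter 2: u=0.726059  f(a)=+7.501e-03  f'(a)=-2.689e-01  a ← 105.569879 − (+7.501e-03/-2.689e-01) = 105.597775
iter 3: u=0.725868  f(a)=+3.075e-06  f'(a)=-2.687e-01  a ← 105.597775 − (+3.075e-06/-2.687e-01) = 105.597786
iter 4: u=0.725867  f(a)=+4.832e-13  f'(a)=-2.687e-01  a ← 105.597786 − (+4.832e-13/-2.687e-01) = 105.597786
converged: |Δa| < 1e-12 after 4 iterations
sag = a·(cosh(S/(2a)) − 1) = 105.597786·(cosh(0.725867) − 1) = 29.061969
T_max/T_min = cosh(S/(2a)) = 1.275214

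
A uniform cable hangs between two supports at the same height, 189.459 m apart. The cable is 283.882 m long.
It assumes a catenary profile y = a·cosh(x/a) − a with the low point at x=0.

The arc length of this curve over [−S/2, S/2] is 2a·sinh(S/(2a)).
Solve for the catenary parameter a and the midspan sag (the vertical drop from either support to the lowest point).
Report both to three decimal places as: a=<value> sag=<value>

a=58.482 sag=95.035

seed: a₀ = √(S³/(24(L−S))) = √(189.459³/(24·94.423)) = 54.780797
iter 1: u=1.729246  f(a)=+1.517e+01  f'(a)=-4.595e+00  a ← 54.780797 − (+1.517e+01/-4.595e+00) = 58.081594
iter 2: u=1.630973  f(a)=+1.479e+00  f'(a)=-3.739e+00  a ← 58.081594 − (+1.479e+00/-3.739e+00) = 58.477167
iter 3: u=1.619940  f(a)=+1.742e-02  f'(a)=-3.651e+00  a ← 58.477167 − (+1.742e-02/-3.651e+00) = 58.481938
iter 4: u=1.619808  f(a)=+2.479e-06  f'(a)=-3.650e+00  a ← 58.481938 − (+2.479e-06/-3.650e+00) = 58.481938
iter 5: u=1.619808  f(a)=+1.137e-13  f'(a)=-3.650e+00  a ← 58.481938 − (+1.137e-13/-3.650e+00) = 58.481938
converged: |Δa| < 1e-12 after 5 iterations
sag = a·(cosh(S/(2a)) − 1) = 58.481938·(cosh(1.619808) − 1) = 95.034786
T_max/T_min = cosh(S/(2a)) = 2.625028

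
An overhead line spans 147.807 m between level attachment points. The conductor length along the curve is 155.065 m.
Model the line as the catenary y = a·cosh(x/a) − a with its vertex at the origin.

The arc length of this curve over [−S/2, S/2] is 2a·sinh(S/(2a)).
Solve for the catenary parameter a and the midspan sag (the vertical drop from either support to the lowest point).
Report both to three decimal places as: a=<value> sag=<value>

a=137.145 sag=20.399

seed: a₀ = √(S³/(24(L−S))) = √(147.807³/(24·7.258)) = 136.153372
iter 1: u=0.542796  f(a)=+1.077e-01  f'(a)=-1.098e-01  a ← 136.153372 − (+1.077e-01/-1.098e-01) = 137.134098
iter 2: u=0.538914  f(a)=+1.174e-03  f'(a)=-1.074e-01  a ← 137.134098 − (+1.174e-03/-1.074e-01) = 137.145033
iter 3: u=0.538871  f(a)=+1.432e-07  f'(a)=-1.074e-01  a ← 137.145033 − (+1.432e-07/-1.074e-01) = 137.145034
iter 4: u=0.538871  f(a)=+0.000e+00  f'(a)=-1.074e-01  a ← 137.145034 − (+0.000e+00/-1.074e-01) = 137.145034
converged: |Δa| < 1e-12 after 4 iterations
sag = a·(cosh(S/(2a)) − 1) = 137.145034·(cosh(0.538871) − 1) = 20.398766
T_max/T_min = cosh(S/(2a)) = 1.148739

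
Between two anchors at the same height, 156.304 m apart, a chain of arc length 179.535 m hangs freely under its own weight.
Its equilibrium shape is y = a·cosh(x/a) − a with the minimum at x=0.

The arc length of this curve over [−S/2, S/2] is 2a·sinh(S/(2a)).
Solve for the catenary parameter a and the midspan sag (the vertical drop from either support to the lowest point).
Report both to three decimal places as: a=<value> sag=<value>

a=84.544 sag=38.768

seed: a₀ = √(S³/(24(L−S))) = √(156.304³/(24·23.231)) = 82.759063
iter 1: u=0.944332  f(a)=+1.058e+00  f'(a)=-6.131e-01  a ← 82.759063 − (+1.058e+00/-6.131e-01) = 84.484877
iter 2: u=0.925041  f(a)=+3.400e-02  f'(a)=-5.743e-01  a ← 84.484877 − (+3.400e-02/-5.743e-01) = 84.544089
iter 3: u=0.924393  f(a)=+3.770e-05  f'(a)=-5.730e-01  a ← 84.544089 − (+3.770e-05/-5.730e-01) = 84.544155
iter 4: u=0.924393  f(a)=+4.638e-11  f'(a)=-5.730e-01  a ← 84.544155 − (+4.638e-11/-5.730e-01) = 84.544155
converged: |Δa| < 1e-12 after 4 iterations
sag = a·(cosh(S/(2a)) − 1) = 84.544155·(cosh(0.924393) − 1) = 38.768124
T_max/T_min = cosh(S/(2a)) = 1.458555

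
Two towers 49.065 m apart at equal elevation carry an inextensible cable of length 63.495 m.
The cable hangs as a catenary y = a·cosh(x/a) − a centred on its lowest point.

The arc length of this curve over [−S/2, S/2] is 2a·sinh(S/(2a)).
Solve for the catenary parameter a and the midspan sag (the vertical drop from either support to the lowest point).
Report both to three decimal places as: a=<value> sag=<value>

seed: a₀ = √(S³/(24(L−S))) = √(49.065³/(24·14.430)) = 18.467960
iter 1: u=1.328382  f(a)=+1.328e+00  f'(a)=-1.856e+00  a ← 18.467960 − (+1.328e+00/-1.856e+00) = 19.183305
iter 2: u=1.278846  f(a)=+8.106e-02  f'(a)=-1.636e+00  a ← 19.183305 − (+8.106e-02/-1.636e+00) = 19.232848
iter 3: u=1.275552  f(a)=+3.454e-04  f'(a)=-1.622e+00  a ← 19.232848 − (+3.454e-04/-1.622e+00) = 19.233061
iter 4: u=1.275538  f(a)=+6.331e-09  f'(a)=-1.622e+00  a ← 19.233061 − (+6.331e-09/-1.622e+00) = 19.233061
iter 5: u=1.275538  f(a)=-7.105e-15  f'(a)=-1.622e+00  a ← 19.233061 − (-7.105e-15/-1.622e+00) = 19.233061
converged: |Δa| < 1e-12 after 5 iterations
sag = a·(cosh(S/(2a)) − 1) = 19.233061·(cosh(1.275538) − 1) = 17.885861
T_max/T_min = cosh(S/(2a)) = 1.929954

a=19.233 sag=17.886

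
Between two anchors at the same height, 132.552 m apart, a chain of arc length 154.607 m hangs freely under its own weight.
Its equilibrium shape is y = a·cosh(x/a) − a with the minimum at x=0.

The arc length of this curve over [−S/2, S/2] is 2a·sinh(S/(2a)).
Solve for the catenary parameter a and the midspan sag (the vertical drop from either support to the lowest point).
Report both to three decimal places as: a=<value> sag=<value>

seed: a₀ = √(S³/(24(L−S))) = √(132.552³/(24·22.055)) = 66.331570
iter 1: u=0.999162  f(a)=+1.127e+00  f'(a)=-7.338e-01  a ← 66.331570 − (+1.127e+00/-7.338e-01) = 67.868024
iter 2: u=0.976542  f(a)=+4.036e-02  f'(a)=-6.821e-01  a ← 67.868024 − (+4.036e-02/-6.821e-01) = 67.927197
iter 3: u=0.975692  f(a)=+5.599e-05  f'(a)=-6.802e-01  a ← 67.927197 − (+5.599e-05/-6.802e-01) = 67.927280
iter 4: u=0.975690  f(a)=+1.081e-10  f'(a)=-6.802e-01  a ← 67.927280 − (+1.081e-10/-6.802e-01) = 67.927280
iter 5: u=0.975690  f(a)=+0.000e+00  f'(a)=-6.802e-01  a ← 67.927280 − (+0.000e+00/-6.802e-01) = 67.927280
converged: |Δa| < 1e-12 after 5 iterations
sag = a·(cosh(S/(2a)) − 1) = 67.927280·(cosh(0.975690) − 1) = 34.980186
T_max/T_min = cosh(S/(2a)) = 1.514965

a=67.927 sag=34.980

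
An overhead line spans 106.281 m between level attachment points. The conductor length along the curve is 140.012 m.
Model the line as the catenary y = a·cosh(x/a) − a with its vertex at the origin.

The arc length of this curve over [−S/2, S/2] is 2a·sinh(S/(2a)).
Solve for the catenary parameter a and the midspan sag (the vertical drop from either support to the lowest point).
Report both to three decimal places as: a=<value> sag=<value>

seed: a₀ = √(S³/(24(L−S))) = √(106.281³/(24·33.731)) = 38.509087
iter 1: u=1.379947  f(a)=+3.361e+00  f'(a)=-2.109e+00  a ← 38.509087 − (+3.361e+00/-2.109e+00) = 40.102844
iter 2: u=1.325106  f(a)=+2.199e-01  f'(a)=-1.841e+00  a ← 40.102844 − (+2.199e-01/-1.841e+00) = 40.222290
iter 3: u=1.321170  f(a)=+1.087e-03  f'(a)=-1.823e+00  a ← 40.222290 − (+1.087e-03/-1.823e+00) = 40.222887
iter 4: u=1.321151  f(a)=+2.687e-08  f'(a)=-1.823e+00  a ← 40.222887 − (+2.687e-08/-1.823e+00) = 40.222887
iter 5: u=1.321151  f(a)=+0.000e+00  f'(a)=-1.823e+00  a ← 40.222887 − (+0.000e+00/-1.823e+00) = 40.222887
converged: |Δa| < 1e-12 after 5 iterations
sag = a·(cosh(S/(2a)) − 1) = 40.222887·(cosh(1.321151) − 1) = 40.515708
T_max/T_min = cosh(S/(2a)) = 2.007280

a=40.223 sag=40.516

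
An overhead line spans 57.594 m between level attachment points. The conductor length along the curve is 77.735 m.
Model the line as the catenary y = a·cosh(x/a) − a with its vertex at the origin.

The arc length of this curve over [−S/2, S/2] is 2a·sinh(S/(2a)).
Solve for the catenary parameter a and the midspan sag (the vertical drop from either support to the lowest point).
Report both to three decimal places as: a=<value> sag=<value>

a=20.849 sag=23.257

seed: a₀ = √(S³/(24(L−S))) = √(57.594³/(24·20.141)) = 19.880153
iter 1: u=1.448530  f(a)=+2.222e+00  f'(a)=-2.485e+00  a ← 19.880153 − (+2.222e+00/-2.485e+00) = 20.774381
iter 2: u=1.386178  f(a)=+1.587e-01  f'(a)=-2.141e+00  a ← 20.774381 − (+1.587e-01/-2.141e+00) = 20.848499
iter 3: u=1.381250  f(a)=+9.474e-04  f'(a)=-2.116e+00  a ← 20.848499 − (+9.474e-04/-2.116e+00) = 20.848947
iter 4: u=1.381221  f(a)=+3.421e-08  f'(a)=-2.115e+00  a ← 20.848947 − (+3.421e-08/-2.115e+00) = 20.848947
iter 5: u=1.381221  f(a)=+1.421e-14  f'(a)=-2.115e+00  a ← 20.848947 − (+1.421e-14/-2.115e+00) = 20.848947
converged: |Δa| < 1e-12 after 5 iterations
sag = a·(cosh(S/(2a)) − 1) = 20.848947·(cosh(1.381221) − 1) = 23.257301
T_max/T_min = cosh(S/(2a)) = 2.115514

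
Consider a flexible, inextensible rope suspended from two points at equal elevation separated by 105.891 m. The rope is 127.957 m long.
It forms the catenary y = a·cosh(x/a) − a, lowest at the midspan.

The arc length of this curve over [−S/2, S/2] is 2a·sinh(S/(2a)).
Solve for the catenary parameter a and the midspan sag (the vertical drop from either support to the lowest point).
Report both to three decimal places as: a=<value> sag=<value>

a=48.764 sag=31.680

seed: a₀ = √(S³/(24(L−S))) = √(105.891³/(24·22.066)) = 47.350127
iter 1: u=1.118170  f(a)=+1.421e+00  f'(a)=-1.054e+00  a ← 47.350127 − (+1.421e+00/-1.054e+00) = 48.698695
iter 2: u=1.087206  f(a)=+6.298e-02  f'(a)=-9.624e-01  a ← 48.698695 − (+6.298e-02/-9.624e-01) = 48.764137
iter 3: u=1.085747  f(a)=+1.364e-04  f'(a)=-9.582e-01  a ← 48.764137 − (+1.364e-04/-9.582e-01) = 48.764279
iter 4: u=1.085744  f(a)=+6.424e-10  f'(a)=-9.582e-01  a ← 48.764279 − (+6.424e-10/-9.582e-01) = 48.764279
iter 5: u=1.085744  f(a)=+0.000e+00  f'(a)=-9.582e-01  a ← 48.764279 − (+0.000e+00/-9.582e-01) = 48.764279
converged: |Δa| < 1e-12 after 5 iterations
sag = a·(cosh(S/(2a)) − 1) = 48.764279·(cosh(1.085744) − 1) = 31.679511
T_max/T_min = cosh(S/(2a)) = 1.649646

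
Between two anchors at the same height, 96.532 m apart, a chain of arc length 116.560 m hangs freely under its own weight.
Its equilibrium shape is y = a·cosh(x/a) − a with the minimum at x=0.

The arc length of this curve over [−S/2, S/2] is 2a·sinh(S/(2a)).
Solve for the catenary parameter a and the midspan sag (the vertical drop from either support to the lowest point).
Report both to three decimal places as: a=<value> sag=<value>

a=44.546 sag=28.809

seed: a₀ = √(S³/(24(L−S))) = √(96.532³/(24·20.028)) = 43.259604
iter 1: u=1.115729  f(a)=+1.284e+00  f'(a)=-1.046e+00  a ← 43.259604 − (+1.284e+00/-1.046e+00) = 44.486784
iter 2: u=1.084951  f(a)=+5.667e-02  f'(a)=-9.559e-01  a ← 44.486784 − (+5.667e-02/-9.559e-01) = 44.546068
iter 3: u=1.083508  f(a)=+1.217e-04  f'(a)=-9.518e-01  a ← 44.546068 − (+1.217e-04/-9.518e-01) = 44.546196
iter 4: u=1.083504  f(a)=+5.633e-10  f'(a)=-9.518e-01  a ← 44.546196 − (+5.633e-10/-9.518e-01) = 44.546196
iter 5: u=1.083504  f(a)=-1.421e-14  f'(a)=-9.518e-01  a ← 44.546196 − (-1.421e-14/-9.518e-01) = 44.546196
converged: |Δa| < 1e-12 after 5 iterations
sag = a·(cosh(S/(2a)) − 1) = 44.546196·(cosh(1.083504) − 1) = 28.808572
T_max/T_min = cosh(S/(2a)) = 1.646712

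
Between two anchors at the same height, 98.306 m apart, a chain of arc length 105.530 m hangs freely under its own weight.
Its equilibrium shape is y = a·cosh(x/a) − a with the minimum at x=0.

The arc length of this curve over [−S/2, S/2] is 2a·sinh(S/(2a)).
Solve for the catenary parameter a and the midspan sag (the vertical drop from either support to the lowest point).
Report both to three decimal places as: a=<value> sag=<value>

seed: a₀ = √(S³/(24(L−S))) = √(98.306³/(24·7.224)) = 74.024511
iter 1: u=0.664010  f(a)=+1.609e-01  f'(a)=-2.039e-01  a ← 74.024511 − (+1.609e-01/-2.039e-01) = 74.813732
iter 2: u=0.657005  f(a)=+2.610e-03  f'(a)=-1.974e-01  a ← 74.813732 − (+2.610e-03/-1.974e-01) = 74.826957
iter 3: u=0.656889  f(a)=+7.116e-07  f'(a)=-1.972e-01  a ← 74.826957 − (+7.116e-07/-1.972e-01) = 74.826960
iter 4: u=0.656889  f(a)=+4.263e-14  f'(a)=-1.972e-01  a ← 74.826960 − (+4.263e-14/-1.972e-01) = 74.826960
converged: |Δa| < 1e-12 after 4 iterations
sag = a·(cosh(S/(2a)) − 1) = 74.826960·(cosh(0.656889) − 1) = 16.732961
T_max/T_min = cosh(S/(2a)) = 1.223622

a=74.827 sag=16.733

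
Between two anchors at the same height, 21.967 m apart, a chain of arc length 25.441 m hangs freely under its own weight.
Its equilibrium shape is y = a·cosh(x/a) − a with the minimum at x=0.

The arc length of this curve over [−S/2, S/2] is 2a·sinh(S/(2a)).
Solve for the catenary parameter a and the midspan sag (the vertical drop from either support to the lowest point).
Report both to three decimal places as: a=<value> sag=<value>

seed: a₀ = √(S³/(24(L−S))) = √(21.967³/(24·3.474)) = 11.275494
iter 1: u=0.974104  f(a)=+1.686e-01  f'(a)=-6.767e-01  a ← 11.275494 − (+1.686e-01/-6.767e-01) = 11.524638
iter 2: u=0.953045  f(a)=+5.750e-03  f'(a)=-6.312e-01  a ← 11.524638 − (+5.750e-03/-6.312e-01) = 11.533747
iter 3: u=0.952292  f(a)=+7.211e-06  f'(a)=-6.297e-01  a ← 11.533747 − (+7.211e-06/-6.297e-01) = 11.533759
iter 4: u=0.952291  f(a)=+1.137e-11  f'(a)=-6.297e-01  a ← 11.533759 − (+1.137e-11/-6.297e-01) = 11.533759
iter 5: u=0.952291  f(a)=+0.000e+00  f'(a)=-6.297e-01  a ← 11.533759 − (+0.000e+00/-6.297e-01) = 11.533759
converged: |Δa| < 1e-12 after 5 iterations
sag = a·(cosh(S/(2a)) − 1) = 11.533759·(cosh(0.952291) − 1) = 5.637109
T_max/T_min = cosh(S/(2a)) = 1.488749

a=11.534 sag=5.637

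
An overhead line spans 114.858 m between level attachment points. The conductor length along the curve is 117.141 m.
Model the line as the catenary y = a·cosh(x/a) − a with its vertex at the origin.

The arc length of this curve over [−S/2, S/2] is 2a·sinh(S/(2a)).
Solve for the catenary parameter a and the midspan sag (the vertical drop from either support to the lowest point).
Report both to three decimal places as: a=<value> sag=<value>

seed: a₀ = √(S³/(24(L−S))) = √(114.858³/(24·2.283)) = 166.296572
iter 1: u=0.345341  f(a)=+1.365e-02  f'(a)=-2.779e-02  a ← 166.296572 − (+1.365e-02/-2.779e-02) = 166.787912
iter 2: u=0.344324  f(a)=+6.074e-05  f'(a)=-2.754e-02  a ← 166.787912 − (+6.074e-05/-2.754e-02) = 166.790118
iter 3: u=0.344319  f(a)=+1.214e-09  f'(a)=-2.754e-02  a ← 166.790118 − (+1.214e-09/-2.754e-02) = 166.790118
iter 4: u=0.344319  f(a)=-1.421e-14  f'(a)=-2.754e-02  a ← 166.790118 − (-1.421e-14/-2.754e-02) = 166.790118
converged: |Δa| < 1e-12 after 4 iterations
sag = a·(cosh(S/(2a)) − 1) = 166.790118·(cosh(0.344319) − 1) = 9.985013
T_max/T_min = cosh(S/(2a)) = 1.059866

a=166.790 sag=9.985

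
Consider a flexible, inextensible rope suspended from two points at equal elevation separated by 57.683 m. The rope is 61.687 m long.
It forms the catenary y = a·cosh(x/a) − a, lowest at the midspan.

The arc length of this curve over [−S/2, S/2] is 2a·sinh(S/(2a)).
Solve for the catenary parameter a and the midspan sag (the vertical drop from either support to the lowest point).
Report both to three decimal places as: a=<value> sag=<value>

seed: a₀ = √(S³/(24(L−S))) = √(57.683³/(24·4.004)) = 44.690900
iter 1: u=0.645355  f(a)=+8.421e-02  f'(a)=-1.868e-01  a ← 44.690900 − (+8.421e-02/-1.868e-01) = 45.141806
iter 2: u=0.638909  f(a)=+1.291e-03  f'(a)=-1.811e-01  a ← 45.141806 − (+1.291e-03/-1.811e-01) = 45.148938
iter 3: u=0.638808  f(a)=+3.142e-07  f'(a)=-1.810e-01  a ← 45.148938 − (+3.142e-07/-1.810e-01) = 45.148940
iter 4: u=0.638808  f(a)=+1.421e-14  f'(a)=-1.810e-01  a ← 45.148940 − (+1.421e-14/-1.810e-01) = 45.148940
converged: |Δa| < 1e-12 after 4 iterations
sag = a·(cosh(S/(2a)) − 1) = 45.148940·(cosh(0.638808) − 1) = 9.529651
T_max/T_min = cosh(S/(2a)) = 1.211071

a=45.149 sag=9.530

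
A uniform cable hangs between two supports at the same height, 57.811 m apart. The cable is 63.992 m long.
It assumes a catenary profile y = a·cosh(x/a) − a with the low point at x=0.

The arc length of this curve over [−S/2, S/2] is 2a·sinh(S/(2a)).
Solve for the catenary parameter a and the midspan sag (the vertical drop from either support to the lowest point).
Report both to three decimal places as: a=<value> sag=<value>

seed: a₀ = √(S³/(24(L−S))) = √(57.811³/(24·6.181)) = 36.089489
iter 1: u=0.800940  f(a)=+2.013e-01  f'(a)=-3.650e-01  a ← 36.089489 − (+2.013e-01/-3.650e-01) = 36.640998
iter 2: u=0.788884  f(a)=+4.707e-03  f'(a)=-3.481e-01  a ← 36.640998 − (+4.707e-03/-3.481e-01) = 36.654520
iter 3: u=0.788593  f(a)=+2.711e-06  f'(a)=-3.477e-01  a ← 36.654520 − (+2.711e-06/-3.477e-01) = 36.654528
iter 4: u=0.788593  f(a)=+8.953e-13  f'(a)=-3.477e-01  a ← 36.654528 − (+8.953e-13/-3.477e-01) = 36.654528
converged: |Δa| < 1e-12 after 4 iterations
sag = a·(cosh(S/(2a)) − 1) = 36.654528·(cosh(0.788593) − 1) = 12.000363
T_max/T_min = cosh(S/(2a)) = 1.327391

a=36.655 sag=12.000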